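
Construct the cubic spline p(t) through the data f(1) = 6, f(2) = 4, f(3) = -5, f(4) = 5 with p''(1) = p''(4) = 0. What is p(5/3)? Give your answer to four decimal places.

Write M_i for p''(x_i). With h_i = 1, 1, 1 and divided differences Δ_i = -2, -9, 10, the continuity of p' gives the tridiagonal system
  1·M_0 + 4·M_1 + 1·M_2 = 6(Δ_1 - Δ_0) = -42
  1·M_1 + 4·M_2 + 1·M_3 = 6(Δ_2 - Δ_1) = 114
Natural end conditions: M_0 = M_3 = 0.
Forward elimination and back-substitution give M_0 = 0, M_1 = -94/5, M_2 = 166/5, M_3 = 0.
On [1, 2], p(t) = 6 + 17/15·(t - 1) + 0·(t - 1)² - 47/15·(t - 1)³.
With (t - 1) = 2/3: p(5/3) = 472/81.

5.8272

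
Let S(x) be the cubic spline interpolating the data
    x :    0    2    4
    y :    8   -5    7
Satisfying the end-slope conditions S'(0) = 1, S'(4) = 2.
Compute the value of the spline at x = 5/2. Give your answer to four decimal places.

Put M_i = S'' at the i-th knot. Here h = (2, 2) and Δ = (-13/2, 6), so the interior equations h_(i-1)·M_(i-1) + 2(h_(i-1)+h_i)·M_i + h_i·M_(i+1) = 6(Δ_i − Δ_(i-1)) read
  2·M_0 + 8·M_1 + 2·M_2 = 6(Δ_1 - Δ_0) = 75
Clamped end conditions give two more equations: 2h_0·M_0 + h_0·M_1 = 6(Δ_0 - S'(0)) = -45 and h_1·M_1 + 2h_1·M_2 = 6(S'(4) - Δ_1) = -24.
Hence M_0 = -163/8, M_1 = 73/4, M_2 = -121/8.
On [2, 4], S(x) = -5 - 9/8·(x - 2) + 73/8·(x - 2)² - 89/32·(x - 2)³.
With (x - 2) = 1/2: S(5/2) = -929/256.

-3.6289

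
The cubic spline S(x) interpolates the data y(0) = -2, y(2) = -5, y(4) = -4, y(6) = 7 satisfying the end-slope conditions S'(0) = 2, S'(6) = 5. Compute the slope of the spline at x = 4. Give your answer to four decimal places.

Let m_i = S''(x_i). Step sizes h_i = 2, 2, 2; slopes of the chords Δ_i = (y_(i+1) - y_i)/h_i = -3/2, 1/2, 11/2.
  2·m_0 + 8·m_1 + 2·m_2 = 6(Δ_1 - Δ_0) = 12
  2·m_1 + 8·m_2 + 2·m_3 = 6(Δ_2 - Δ_1) = 30
Clamped end conditions give two more equations: 2h_0·m_0 + h_0·m_1 = 6(Δ_0 - S'(0)) = -21 and h_2·m_2 + 2h_2·m_3 = 6(S'(6) - Δ_2) = -3.
Hence m_0 = -63/10, m_1 = 21/10, m_2 = 39/10, m_3 = -27/10.
On [4, 6], S'(x) = b_2 + 2c_2·(x - 4) + 3d_2·(x - 4)² with b_2 = Δ_2 - h_2(2m_2 + m_3)/6 = 19/5, c_2 = m_2/2 = 39/20, d_2 = (m_3 - m_2)/(6h_2) = -11/20. So S'(4) = 19/5.

3.8000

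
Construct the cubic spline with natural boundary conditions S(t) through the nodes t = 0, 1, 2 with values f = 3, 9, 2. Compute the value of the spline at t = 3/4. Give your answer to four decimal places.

Write m_i for S''(x_i). With h_i = 1, 1 and divided differences Δ_i = 6, -7, the continuity of S' gives the tridiagonal system
  1·m_0 + 4·m_1 + 1·m_2 = 6(Δ_1 - Δ_0) = -78
Natural end conditions: m_0 = m_2 = 0.
Solving: m_0 = 0, m_1 = -39/2, m_2 = 0.
On [0, 1], S(t) = 3 + 37/4·t + 0·t² - 13/4·t³.
With t = 3/4: S(3/4) = 2193/256.

8.5664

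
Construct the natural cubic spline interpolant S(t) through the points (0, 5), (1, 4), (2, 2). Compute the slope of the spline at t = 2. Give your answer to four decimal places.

With M_i denoting the second derivative at x_i, h_i = 1, 1, and Δ_i = (y_(i+1) − y_i)/h_i = -1, -2:
  1·M_0 + 4·M_1 + 1·M_2 = 6(Δ_1 - Δ_0) = -6
Natural end conditions: M_0 = M_2 = 0.
Solving: M_0 = 0, M_1 = -3/2, M_2 = 0.
On [1, 2], S'(t) = b_1 + 2c_1·(t - 1) + 3d_1·(t - 1)² with b_1 = Δ_1 - h_1(2M_1 + M_2)/6 = -3/2, c_1 = M_1/2 = -3/4, d_1 = (M_2 - M_1)/(6h_1) = 1/4. So S'(2) = -9/4.

-2.2500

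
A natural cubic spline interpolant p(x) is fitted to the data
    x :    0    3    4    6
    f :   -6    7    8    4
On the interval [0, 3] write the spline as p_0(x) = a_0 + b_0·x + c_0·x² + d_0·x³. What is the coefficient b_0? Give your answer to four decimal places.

5.4184

Put M_i = p'' at the i-th knot. Here h = (3, 1, 2) and Δ = (13/3, 1, -2), so the interior equations h_(i-1)·M_(i-1) + 2(h_(i-1)+h_i)·M_i + h_i·M_(i+1) = 6(Δ_i − Δ_(i-1)) read
  3·M_0 + 8·M_1 + 1·M_2 = 6(Δ_1 - Δ_0) = -20
  1·M_1 + 6·M_2 + 2·M_3 = 6(Δ_2 - Δ_1) = -18
Natural end conditions: M_0 = M_3 = 0.
Solving the tridiagonal system: M_0 = 0, M_1 = -102/47, M_2 = -124/47, M_3 = 0.
On [0, 3], with p_0(x) = a_0 + b_0·x + c_0·x² + d_0·x³: c_0 = M_0/2 = 0, d_0 = (M_1 - M_0)/(6h_0) = -17/141, b_0 = Δ_0 - h_0(2M_0 + M_1)/6 = 764/141.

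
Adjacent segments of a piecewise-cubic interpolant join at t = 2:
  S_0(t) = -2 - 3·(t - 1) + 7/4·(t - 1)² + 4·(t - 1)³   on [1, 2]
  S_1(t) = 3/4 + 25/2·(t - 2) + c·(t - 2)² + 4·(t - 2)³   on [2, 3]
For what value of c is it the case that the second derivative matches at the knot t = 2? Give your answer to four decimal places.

13.7500

S_0''(t) = 7/2 + 24·(t - 1), so S_0''(2) = 55/2. On the right, S_1''(2) = 2c, so c = 55/4.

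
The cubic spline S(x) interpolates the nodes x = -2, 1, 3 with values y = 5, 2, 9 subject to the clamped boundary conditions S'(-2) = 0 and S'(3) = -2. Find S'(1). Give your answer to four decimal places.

Write σ_i for S''(x_i). With h_i = 3, 2 and divided differences Δ_i = -1, 7/2, the continuity of S' gives the tridiagonal system
  3·σ_0 + 10·σ_1 + 2·σ_2 = 6(Δ_1 - Δ_0) = 27
Clamped end conditions give two more equations: 2h_0·σ_0 + h_0·σ_1 = 6(Δ_0 - S'(-2)) = -6 and h_1·σ_1 + 2h_1·σ_2 = 6(S'(3) - Δ_1) = -33.
Hence σ_0 = -41/10, σ_1 = 31/5, σ_2 = -227/20.
On [1, 3], S'(x) = b_1 + 2c_1·(x - 1) + 3d_1·(x - 1)² with b_1 = Δ_1 - h_1(2σ_1 + σ_2)/6 = 63/20, c_1 = σ_1/2 = 31/10, d_1 = (σ_2 - σ_1)/(6h_1) = -117/80. So S'(1) = 63/20.

3.1500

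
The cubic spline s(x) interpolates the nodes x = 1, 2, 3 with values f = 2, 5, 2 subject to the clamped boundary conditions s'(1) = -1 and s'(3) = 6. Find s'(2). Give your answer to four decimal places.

With σ_i denoting the second derivative at x_i, h_i = 1, 1, and Δ_i = (y_(i+1) − y_i)/h_i = 3, -3:
  1·σ_0 + 4·σ_1 + 1·σ_2 = 6(Δ_1 - Δ_0) = -36
Clamped end conditions give two more equations: 2h_0·σ_0 + h_0·σ_1 = 6(Δ_0 - s'(1)) = 24 and h_1·σ_1 + 2h_1·σ_2 = 6(s'(3) - Δ_1) = 54.
Solving the tridiagonal system: σ_0 = 49/2, σ_1 = -25, σ_2 = 79/2.
On [2, 3], s'(x) = b_1 + 2c_1·(x - 2) + 3d_1·(x - 2)² with b_1 = Δ_1 - h_1(2σ_1 + σ_2)/6 = -5/4, c_1 = σ_1/2 = -25/2, d_1 = (σ_2 - σ_1)/(6h_1) = 43/4. So s'(2) = -5/4.

-1.2500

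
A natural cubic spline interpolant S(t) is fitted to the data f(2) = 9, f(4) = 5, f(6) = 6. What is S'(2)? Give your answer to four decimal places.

Put M_i = S'' at the i-th knot. Here h = (2, 2) and Δ = (-2, 1/2), so the interior equations h_(i-1)·M_(i-1) + 2(h_(i-1)+h_i)·M_i + h_i·M_(i+1) = 6(Δ_i − Δ_(i-1)) read
  2·M_0 + 8·M_1 + 2·M_2 = 6(Δ_1 - Δ_0) = 15
Natural end conditions: M_0 = M_2 = 0.
Forward elimination and back-substitution give M_0 = 0, M_1 = 15/8, M_2 = 0.
On [2, 4], S'(t) = b_0 + 2c_0·(t - 2) + 3d_0·(t - 2)² with b_0 = Δ_0 - h_0(2M_0 + M_1)/6 = -21/8, c_0 = M_0/2 = 0, d_0 = (M_1 - M_0)/(6h_0) = 5/32. So S'(2) = -21/8.

-2.6250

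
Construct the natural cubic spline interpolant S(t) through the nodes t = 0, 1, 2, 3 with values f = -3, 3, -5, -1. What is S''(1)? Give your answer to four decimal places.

-27.2000

Let m_i = S''(x_i). Step sizes h_i = 1, 1, 1; slopes of the chords Δ_i = (y_(i+1) - y_i)/h_i = 6, -8, 4.
  1·m_0 + 4·m_1 + 1·m_2 = 6(Δ_1 - Δ_0) = -84
  1·m_1 + 4·m_2 + 1·m_3 = 6(Δ_2 - Δ_1) = 72
Natural end conditions: m_0 = m_3 = 0.
Hence m_0 = 0, m_1 = -136/5, m_2 = 124/5, m_3 = 0.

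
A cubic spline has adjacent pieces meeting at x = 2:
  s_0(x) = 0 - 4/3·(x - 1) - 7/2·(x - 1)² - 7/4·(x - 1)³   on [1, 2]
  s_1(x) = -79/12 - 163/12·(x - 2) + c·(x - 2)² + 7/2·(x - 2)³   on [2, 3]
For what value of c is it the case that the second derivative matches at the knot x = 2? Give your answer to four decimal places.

s_0''(x) = -7 - 21/2·(x - 1), so s_0''(2) = -35/2. On the right, s_1''(2) = 2c, so c = -35/4.

-8.7500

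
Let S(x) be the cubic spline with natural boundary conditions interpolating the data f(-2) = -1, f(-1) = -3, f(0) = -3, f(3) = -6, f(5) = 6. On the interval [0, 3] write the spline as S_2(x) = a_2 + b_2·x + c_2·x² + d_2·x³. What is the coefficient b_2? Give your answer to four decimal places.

Let m_i = S''(x_i). Step sizes h_i = 1, 1, 3, 2; slopes of the chords Δ_i = (y_(i+1) - y_i)/h_i = -2, 0, -1, 6.
  1·m_0 + 4·m_1 + 1·m_2 = 6(Δ_1 - Δ_0) = 12
  1·m_1 + 8·m_2 + 3·m_3 = 6(Δ_2 - Δ_1) = -6
  3·m_2 + 10·m_3 + 2·m_4 = 6(Δ_3 - Δ_2) = 42
Natural end conditions: m_0 = m_4 = 0.
Solving: m_0 = 0, m_1 = 519/137, m_2 = -432/137, m_3 = 705/137, m_4 = 0.
On [0, 3], with S_2(x) = a_2 + b_2·x + c_2·x² + d_2·x³: c_2 = m_2/2 = -216/137, d_2 = (m_3 - m_2)/(6h_2) = 379/822, b_2 = Δ_2 - h_2(2m_2 + m_3)/6 = -115/274.

-0.4197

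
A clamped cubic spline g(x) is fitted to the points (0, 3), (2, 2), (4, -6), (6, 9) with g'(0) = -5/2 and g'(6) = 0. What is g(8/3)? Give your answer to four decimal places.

Write σ_i for g''(x_i). With h_i = 2, 2, 2 and divided differences Δ_i = -1/2, -4, 15/2, the continuity of g' gives the tridiagonal system
  2·σ_0 + 8·σ_1 + 2·σ_2 = 6(Δ_1 - Δ_0) = -21
  2·σ_1 + 8·σ_2 + 2·σ_3 = 6(Δ_2 - Δ_1) = 69
Clamped end conditions give two more equations: 2h_0·σ_0 + h_0·σ_1 = 6(Δ_0 - g'(0)) = 12 and h_2·σ_2 + 2h_2·σ_3 = 6(g'(6) - Δ_2) = -45.
Solving the tridiagonal system: σ_0 = 107/15, σ_1 = -124/15, σ_2 = 463/30, σ_3 = -569/30.
On [2, 4], g(x) = 2 - 109/30·(x - 2) - 62/15·(x - 2)² + 79/40·(x - 2)³.
With (x - 2) = 2/3: g(8/3) = -226/135.

-1.6741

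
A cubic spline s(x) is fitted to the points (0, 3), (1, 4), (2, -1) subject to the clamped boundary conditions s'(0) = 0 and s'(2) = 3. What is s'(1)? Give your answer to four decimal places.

Let σ_i = s''(x_i). Step sizes h_i = 1, 1; slopes of the chords Δ_i = (y_(i+1) - y_i)/h_i = 1, -5.
  1·σ_0 + 4·σ_1 + 1·σ_2 = 6(Δ_1 - Δ_0) = -36
Clamped end conditions give two more equations: 2h_0·σ_0 + h_0·σ_1 = 6(Δ_0 - s'(0)) = 6 and h_1·σ_1 + 2h_1·σ_2 = 6(s'(2) - Δ_1) = 48.
Forward elimination and back-substitution give σ_0 = 27/2, σ_1 = -21, σ_2 = 69/2.
On [1, 2], s'(x) = b_1 + 2c_1·(x - 1) + 3d_1·(x - 1)² with b_1 = Δ_1 - h_1(2σ_1 + σ_2)/6 = -15/4, c_1 = σ_1/2 = -21/2, d_1 = (σ_2 - σ_1)/(6h_1) = 37/4. So s'(1) = -15/4.

-3.7500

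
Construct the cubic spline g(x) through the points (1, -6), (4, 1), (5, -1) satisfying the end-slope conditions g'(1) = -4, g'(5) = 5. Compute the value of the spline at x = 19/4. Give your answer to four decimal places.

-1.5195

With m_i denoting the second derivative at x_i, h_i = 3, 1, and Δ_i = (y_(i+1) − y_i)/h_i = 7/3, -2:
  3·m_0 + 8·m_1 + 1·m_2 = 6(Δ_1 - Δ_0) = -26
Clamped end conditions give two more equations: 2h_0·m_0 + h_0·m_1 = 6(Δ_0 - g'(1)) = 38 and h_1·m_1 + 2h_1·m_2 = 6(g'(5) - Δ_1) = 42.
Forward elimination and back-substitution give m_0 = 71/6, m_1 = -11, m_2 = 53/2.
On [4, 5], g(x) = 1 - 11/4·(x - 4) - 11/2·(x - 4)² + 25/4·(x - 4)³.
With (x - 4) = 3/4: g(19/4) = -389/256.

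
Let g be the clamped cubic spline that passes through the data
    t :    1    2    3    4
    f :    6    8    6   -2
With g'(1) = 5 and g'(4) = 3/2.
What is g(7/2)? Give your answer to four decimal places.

With σ_i denoting the second derivative at x_i, h_i = 1, 1, 1, and Δ_i = (y_(i+1) − y_i)/h_i = 2, -2, -8:
  1·σ_0 + 4·σ_1 + 1·σ_2 = 6(Δ_1 - Δ_0) = -24
  1·σ_1 + 4·σ_2 + 1·σ_3 = 6(Δ_2 - Δ_1) = -36
Clamped end conditions give two more equations: 2h_0·σ_0 + h_0·σ_1 = 6(Δ_0 - g'(1)) = -18 and h_2·σ_2 + 2h_2·σ_3 = 6(g'(4) - Δ_2) = 57.
Hence σ_0 = -143/15, σ_1 = 16/15, σ_2 = -281/15, σ_3 = 568/15.
On [3, 4], g(t) = 6 - 121/15·(t - 3) - 281/30·(t - 3)² + 283/30·(t - 3)³.
With (t - 3) = 1/2: g(7/2) = 193/240.

0.8042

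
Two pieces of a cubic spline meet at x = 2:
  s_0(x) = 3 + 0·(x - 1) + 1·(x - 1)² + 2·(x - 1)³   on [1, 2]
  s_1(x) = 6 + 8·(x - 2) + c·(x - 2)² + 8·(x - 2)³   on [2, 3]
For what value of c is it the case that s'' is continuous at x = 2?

7

s_0''(x) = 2 + 12·(x - 1), so s_0''(2) = 14. On the right, s_1''(2) = 2c, so c = 7.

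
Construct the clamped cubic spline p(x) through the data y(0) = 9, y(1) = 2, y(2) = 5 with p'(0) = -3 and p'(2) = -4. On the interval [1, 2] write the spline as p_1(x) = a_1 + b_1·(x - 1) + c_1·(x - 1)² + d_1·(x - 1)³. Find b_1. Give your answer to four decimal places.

Let M_i = p''(x_i). Step sizes h_i = 1, 1; slopes of the chords Δ_i = (y_(i+1) - y_i)/h_i = -7, 3.
  1·M_0 + 4·M_1 + 1·M_2 = 6(Δ_1 - Δ_0) = 60
Clamped end conditions give two more equations: 2h_0·M_0 + h_0·M_1 = 6(Δ_0 - p'(0)) = -24 and h_1·M_1 + 2h_1·M_2 = 6(p'(2) - Δ_1) = -42.
Hence M_0 = -55/2, M_1 = 31, M_2 = -73/2.
On [1, 2], with p_1(x) = a_1 + b_1·(x - 1) + c_1·(x - 1)² + d_1·(x - 1)³: c_1 = M_1/2 = 31/2, d_1 = (M_2 - M_1)/(6h_1) = -45/4, b_1 = Δ_1 - h_1(2M_1 + M_2)/6 = -5/4.

-1.2500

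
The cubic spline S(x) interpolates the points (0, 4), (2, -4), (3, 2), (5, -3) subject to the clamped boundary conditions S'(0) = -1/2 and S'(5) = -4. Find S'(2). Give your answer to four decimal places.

Write σ_i for S''(x_i). With h_i = 2, 1, 2 and divided differences Δ_i = -4, 6, -5/2, the continuity of S' gives the tridiagonal system
  2·σ_0 + 6·σ_1 + 1·σ_2 = 6(Δ_1 - Δ_0) = 60
  1·σ_1 + 6·σ_2 + 2·σ_3 = 6(Δ_2 - Δ_1) = -51
Clamped end conditions give two more equations: 2h_0·σ_0 + h_0·σ_1 = 6(Δ_0 - S'(0)) = -21 and h_2·σ_2 + 2h_2·σ_3 = 6(S'(5) - Δ_2) = -9.
Solving the tridiagonal system: σ_0 = -217/16, σ_1 = 133/8, σ_2 = -101/8, σ_3 = 65/16.
On [2, 3], S'(x) = b_1 + 2c_1·(x - 2) + 3d_1·(x - 2)² with b_1 = Δ_1 - h_1(2σ_1 + σ_2)/6 = 41/16, c_1 = σ_1/2 = 133/16, d_1 = (σ_2 - σ_1)/(6h_1) = -39/8. So S'(2) = 41/16.

2.5625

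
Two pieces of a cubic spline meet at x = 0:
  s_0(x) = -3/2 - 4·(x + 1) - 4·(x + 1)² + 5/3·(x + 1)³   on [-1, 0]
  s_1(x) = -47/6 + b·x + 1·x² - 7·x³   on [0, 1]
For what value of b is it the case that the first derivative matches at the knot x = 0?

s_0'(x) = -4 - 8·(x + 1) + 5·(x + 1)², so s_0'(0) = -7. On the right, s_1'(0) = b, so b = -7.

-7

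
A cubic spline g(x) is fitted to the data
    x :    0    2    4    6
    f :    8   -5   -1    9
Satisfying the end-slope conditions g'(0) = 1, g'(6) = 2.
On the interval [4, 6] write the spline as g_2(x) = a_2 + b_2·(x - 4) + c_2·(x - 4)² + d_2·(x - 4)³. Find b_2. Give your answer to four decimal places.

6.0333

Write σ_i for g''(x_i). With h_i = 2, 2, 2 and divided differences Δ_i = -13/2, 2, 5, the continuity of g' gives the tridiagonal system
  2·σ_0 + 8·σ_1 + 2·σ_2 = 6(Δ_1 - Δ_0) = 51
  2·σ_1 + 8·σ_2 + 2·σ_3 = 6(Δ_2 - Δ_1) = 18
Clamped end conditions give two more equations: 2h_0·σ_0 + h_0·σ_1 = 6(Δ_0 - g'(0)) = -45 and h_2·σ_2 + 2h_2·σ_3 = 6(g'(6) - Δ_2) = -18.
Forward elimination and back-substitution give σ_0 = -491/30, σ_1 = 307/30, σ_2 = 14/15, σ_3 = -149/30.
On [4, 6], with g_2(x) = a_2 + b_2·(x - 4) + c_2·(x - 4)² + d_2·(x - 4)³: c_2 = σ_2/2 = 7/15, d_2 = (σ_3 - σ_2)/(6h_2) = -59/120, b_2 = Δ_2 - h_2(2σ_2 + σ_3)/6 = 181/30.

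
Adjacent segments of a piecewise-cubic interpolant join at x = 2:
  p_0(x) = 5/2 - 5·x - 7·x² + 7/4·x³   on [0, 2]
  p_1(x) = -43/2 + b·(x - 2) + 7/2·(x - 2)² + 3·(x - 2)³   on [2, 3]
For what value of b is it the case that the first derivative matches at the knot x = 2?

-12

p_0'(x) = -5 - 14·x + 21/4·x², so p_0'(2) = -12. On the right, p_1'(2) = b, so b = -12.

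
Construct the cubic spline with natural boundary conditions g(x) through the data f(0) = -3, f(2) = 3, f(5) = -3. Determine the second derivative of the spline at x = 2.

-3

With σ_i denoting the second derivative at x_i, h_i = 2, 3, and Δ_i = (y_(i+1) − y_i)/h_i = 3, -2:
  2·σ_0 + 10·σ_1 + 3·σ_2 = 6(Δ_1 - Δ_0) = -30
Natural end conditions: σ_0 = σ_2 = 0.
Forward elimination and back-substitution give σ_0 = 0, σ_1 = -3, σ_2 = 0.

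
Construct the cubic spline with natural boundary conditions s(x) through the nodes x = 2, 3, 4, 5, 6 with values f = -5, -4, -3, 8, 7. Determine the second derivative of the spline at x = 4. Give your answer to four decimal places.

22.2857

With m_i denoting the second derivative at x_i, h_i = 1, 1, 1, 1, and Δ_i = (y_(i+1) − y_i)/h_i = 1, 1, 11, -1:
  1·m_0 + 4·m_1 + 1·m_2 = 6(Δ_1 - Δ_0) = 0
  1·m_1 + 4·m_2 + 1·m_3 = 6(Δ_2 - Δ_1) = 60
  1·m_2 + 4·m_3 + 1·m_4 = 6(Δ_3 - Δ_2) = -72
Natural end conditions: m_0 = m_4 = 0.
Solving: m_0 = 0, m_1 = -39/7, m_2 = 156/7, m_3 = -165/7, m_4 = 0.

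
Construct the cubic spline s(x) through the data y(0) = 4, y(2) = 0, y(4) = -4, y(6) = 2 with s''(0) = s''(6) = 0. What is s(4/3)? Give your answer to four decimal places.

With M_i denoting the second derivative at x_i, h_i = 2, 2, 2, and Δ_i = (y_(i+1) − y_i)/h_i = -2, -2, 3:
  2·M_0 + 8·M_1 + 2·M_2 = 6(Δ_1 - Δ_0) = 0
  2·M_1 + 8·M_2 + 2·M_3 = 6(Δ_2 - Δ_1) = 30
Natural end conditions: M_0 = M_3 = 0.
Forward elimination and back-substitution give M_0 = 0, M_1 = -1, M_2 = 4, M_3 = 0.
On [0, 2], s(x) = 4 - 5/3·x + 0·x² - 1/12·x³.
With x = 4/3: s(4/3) = 128/81.

1.5802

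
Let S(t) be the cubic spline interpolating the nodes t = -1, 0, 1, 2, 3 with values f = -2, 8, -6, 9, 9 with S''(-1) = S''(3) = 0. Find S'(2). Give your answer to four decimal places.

Let M_i = S''(x_i). Step sizes h_i = 1, 1, 1, 1; slopes of the chords Δ_i = (y_(i+1) - y_i)/h_i = 10, -14, 15, 0.
  1·M_0 + 4·M_1 + 1·M_2 = 6(Δ_1 - Δ_0) = -144
  1·M_1 + 4·M_2 + 1·M_3 = 6(Δ_2 - Δ_1) = 174
  1·M_2 + 4·M_3 + 1·M_4 = 6(Δ_3 - Δ_2) = -90
Natural end conditions: M_0 = M_4 = 0.
Solving the tridiagonal system: M_0 = 0, M_1 = -1473/28, M_2 = 465/7, M_3 = -1095/28, M_4 = 0.
On [2, 3], S'(t) = b_3 + 2c_3·(t - 2) + 3d_3·(t - 2)² with b_3 = Δ_3 - h_3(2M_3 + M_4)/6 = 365/28, c_3 = M_3/2 = -1095/56, d_3 = (M_4 - M_3)/(6h_3) = 365/56. So S'(2) = 365/28.

13.0357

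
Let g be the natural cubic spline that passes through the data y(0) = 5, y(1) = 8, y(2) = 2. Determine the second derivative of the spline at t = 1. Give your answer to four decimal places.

Put M_i = g'' at the i-th knot. Here h = (1, 1) and Δ = (3, -6), so the interior equations h_(i-1)·M_(i-1) + 2(h_(i-1)+h_i)·M_i + h_i·M_(i+1) = 6(Δ_i − Δ_(i-1)) read
  1·M_0 + 4·M_1 + 1·M_2 = 6(Δ_1 - Δ_0) = -54
Natural end conditions: M_0 = M_2 = 0.
Forward elimination and back-substitution give M_0 = 0, M_1 = -27/2, M_2 = 0.

-13.5000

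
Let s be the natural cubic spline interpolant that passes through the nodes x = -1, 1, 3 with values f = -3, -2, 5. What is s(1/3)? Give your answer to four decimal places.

-2.8889

With σ_i denoting the second derivative at x_i, h_i = 2, 2, and Δ_i = (y_(i+1) − y_i)/h_i = 1/2, 7/2:
  2·σ_0 + 8·σ_1 + 2·σ_2 = 6(Δ_1 - Δ_0) = 18
Natural end conditions: σ_0 = σ_2 = 0.
Hence σ_0 = 0, σ_1 = 9/4, σ_2 = 0.
On [-1, 1], s(x) = -3 - 1/4·(x + 1) + 0·(x + 1)² + 3/16·(x + 1)³.
With (x + 1) = 4/3: s(1/3) = -26/9.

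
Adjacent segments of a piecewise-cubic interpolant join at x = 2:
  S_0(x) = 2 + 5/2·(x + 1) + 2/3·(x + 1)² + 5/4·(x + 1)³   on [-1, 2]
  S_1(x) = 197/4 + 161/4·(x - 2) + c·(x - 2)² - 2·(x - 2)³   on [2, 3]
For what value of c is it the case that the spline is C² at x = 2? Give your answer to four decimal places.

S_0''(x) = 4/3 + 15/2·(x + 1), so S_0''(2) = 143/6. On the right, S_1''(2) = 2c, so c = 143/12.

11.9167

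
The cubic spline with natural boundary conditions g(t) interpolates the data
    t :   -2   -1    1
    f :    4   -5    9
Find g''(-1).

With m_i denoting the second derivative at x_i, h_i = 1, 2, and Δ_i = (y_(i+1) − y_i)/h_i = -9, 7:
  1·m_0 + 6·m_1 + 2·m_2 = 6(Δ_1 - Δ_0) = 96
Natural end conditions: m_0 = m_2 = 0.
Hence m_0 = 0, m_1 = 16, m_2 = 0.

16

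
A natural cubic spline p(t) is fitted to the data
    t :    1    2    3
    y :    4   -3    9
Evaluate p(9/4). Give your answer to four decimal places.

Write σ_i for p''(x_i). With h_i = 1, 1 and divided differences Δ_i = -7, 12, the continuity of p' gives the tridiagonal system
  1·σ_0 + 4·σ_1 + 1·σ_2 = 6(Δ_1 - Δ_0) = 114
Natural end conditions: σ_0 = σ_2 = 0.
Solving the tridiagonal system: σ_0 = 0, σ_1 = 57/2, σ_2 = 0.
On [2, 3], p(t) = -3 + 5/2·(t - 2) + 57/4·(t - 2)² - 19/4·(t - 2)³.
With (t - 2) = 1/4: p(9/4) = -399/256.

-1.5586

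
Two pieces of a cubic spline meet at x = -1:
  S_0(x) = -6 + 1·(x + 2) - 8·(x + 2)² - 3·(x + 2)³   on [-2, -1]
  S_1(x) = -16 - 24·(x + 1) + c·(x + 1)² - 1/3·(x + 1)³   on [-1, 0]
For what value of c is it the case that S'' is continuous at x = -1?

S_0''(x) = -16 - 18·(x + 2), so S_0''(-1) = -34. On the right, S_1''(-1) = 2c, so c = -17.

-17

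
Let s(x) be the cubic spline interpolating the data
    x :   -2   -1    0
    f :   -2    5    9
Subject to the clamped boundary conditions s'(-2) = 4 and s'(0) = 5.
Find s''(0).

8

Put σ_i = s'' at the i-th knot. Here h = (1, 1) and Δ = (7, 4), so the interior equations h_(i-1)·σ_(i-1) + 2(h_(i-1)+h_i)·σ_i + h_i·σ_(i+1) = 6(Δ_i − Δ_(i-1)) read
  1·σ_0 + 4·σ_1 + 1·σ_2 = 6(Δ_1 - Δ_0) = -18
Clamped end conditions give two more equations: 2h_0·σ_0 + h_0·σ_1 = 6(Δ_0 - s'(-2)) = 18 and h_1·σ_1 + 2h_1·σ_2 = 6(s'(0) - Δ_1) = 6.
Forward elimination and back-substitution give σ_0 = 14, σ_1 = -10, σ_2 = 8.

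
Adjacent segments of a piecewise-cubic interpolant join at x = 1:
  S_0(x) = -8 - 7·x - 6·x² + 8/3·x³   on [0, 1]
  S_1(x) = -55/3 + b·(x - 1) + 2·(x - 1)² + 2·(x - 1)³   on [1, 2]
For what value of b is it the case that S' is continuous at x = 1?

-11

S_0'(x) = -7 - 12·x + 8·x², so S_0'(1) = -11. On the right, S_1'(1) = b, so b = -11.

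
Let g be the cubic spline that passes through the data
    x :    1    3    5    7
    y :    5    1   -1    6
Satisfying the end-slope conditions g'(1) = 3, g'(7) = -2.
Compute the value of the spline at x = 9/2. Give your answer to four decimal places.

Put M_i = g'' at the i-th knot. Here h = (2, 2, 2) and Δ = (-2, -1, 7/2), so the interior equations h_(i-1)·M_(i-1) + 2(h_(i-1)+h_i)·M_i + h_i·M_(i+1) = 6(Δ_i − Δ_(i-1)) read
  2·M_0 + 8·M_1 + 2·M_2 = 6(Δ_1 - Δ_0) = 6
  2·M_1 + 8·M_2 + 2·M_3 = 6(Δ_2 - Δ_1) = 27
Clamped end conditions give two more equations: 2h_0·M_0 + h_0·M_1 = 6(Δ_0 - g'(1)) = -30 and h_2·M_2 + 2h_2·M_3 = 6(g'(7) - Δ_2) = -33.
Hence M_0 = -49/6, M_1 = 4/3, M_2 = 35/6, M_3 = -67/6.
On [3, 5], g(x) = 1 - 23/6·(x - 3) + 2/3·(x - 3)² + 3/8·(x - 3)³.
With (x - 3) = 3/2: g(9/2) = -127/64.

-1.9844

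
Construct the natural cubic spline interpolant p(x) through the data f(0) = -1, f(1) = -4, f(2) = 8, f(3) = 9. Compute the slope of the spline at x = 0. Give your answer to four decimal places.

-7.7333

Put m_i = p'' at the i-th knot. Here h = (1, 1, 1) and Δ = (-3, 12, 1), so the interior equations h_(i-1)·m_(i-1) + 2(h_(i-1)+h_i)·m_i + h_i·m_(i+1) = 6(Δ_i − Δ_(i-1)) read
  1·m_0 + 4·m_1 + 1·m_2 = 6(Δ_1 - Δ_0) = 90
  1·m_1 + 4·m_2 + 1·m_3 = 6(Δ_2 - Δ_1) = -66
Natural end conditions: m_0 = m_3 = 0.
Hence m_0 = 0, m_1 = 142/5, m_2 = -118/5, m_3 = 0.
On [0, 1], p'(x) = b_0 + 2c_0·x + 3d_0·x² with b_0 = Δ_0 - h_0(2m_0 + m_1)/6 = -116/15, c_0 = m_0/2 = 0, d_0 = (m_1 - m_0)/(6h_0) = 71/15. So p'(0) = -116/15.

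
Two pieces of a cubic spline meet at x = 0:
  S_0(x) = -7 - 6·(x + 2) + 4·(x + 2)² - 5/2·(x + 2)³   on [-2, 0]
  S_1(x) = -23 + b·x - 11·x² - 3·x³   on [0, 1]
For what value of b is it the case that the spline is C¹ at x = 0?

S_0'(x) = -6 + 8·(x + 2) - 15/2·(x + 2)², so S_0'(0) = -20. On the right, S_1'(0) = b, so b = -20.

-20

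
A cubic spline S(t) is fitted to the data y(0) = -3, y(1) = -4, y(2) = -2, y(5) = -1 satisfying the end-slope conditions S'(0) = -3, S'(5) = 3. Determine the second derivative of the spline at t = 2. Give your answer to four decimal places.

Write m_i for S''(x_i). With h_i = 1, 1, 3 and divided differences Δ_i = -1, 2, 1/3, the continuity of S' gives the tridiagonal system
  1·m_0 + 4·m_1 + 1·m_2 = 6(Δ_1 - Δ_0) = 18
  1·m_1 + 8·m_2 + 3·m_3 = 6(Δ_2 - Δ_1) = -10
Clamped end conditions give two more equations: 2h_0·m_0 + h_0·m_1 = 6(Δ_0 - S'(0)) = 12 and h_2·m_2 + 2h_2·m_3 = 6(S'(5) - Δ_2) = 16.
Solving the tridiagonal system: m_0 = 110/29, m_1 = 128/29, m_2 = -100/29, m_3 = 382/87.

-3.4483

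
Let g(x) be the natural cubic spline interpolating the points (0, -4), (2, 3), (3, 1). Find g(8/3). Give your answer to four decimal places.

1.9383

With M_i denoting the second derivative at x_i, h_i = 2, 1, and Δ_i = (y_(i+1) − y_i)/h_i = 7/2, -2:
  2·M_0 + 6·M_1 + 1·M_2 = 6(Δ_1 - Δ_0) = -33
Natural end conditions: M_0 = M_2 = 0.
Hence M_0 = 0, M_1 = -11/2, M_2 = 0.
On [2, 3], g(x) = 3 - 1/6·(x - 2) - 11/4·(x - 2)² + 11/12·(x - 2)³.
With (x - 2) = 2/3: g(8/3) = 157/81.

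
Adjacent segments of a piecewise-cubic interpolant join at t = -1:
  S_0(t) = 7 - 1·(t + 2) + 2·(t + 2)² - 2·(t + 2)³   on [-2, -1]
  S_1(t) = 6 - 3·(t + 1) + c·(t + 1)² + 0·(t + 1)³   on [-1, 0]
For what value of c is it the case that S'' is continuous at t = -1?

-4

S_0''(t) = 4 - 12·(t + 2), so S_0''(-1) = -8. On the right, S_1''(-1) = 2c, so c = -4.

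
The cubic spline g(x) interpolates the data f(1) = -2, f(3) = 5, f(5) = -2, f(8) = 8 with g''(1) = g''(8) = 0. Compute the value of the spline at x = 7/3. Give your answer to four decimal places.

4.2976

With m_i denoting the second derivative at x_i, h_i = 2, 2, 3, and Δ_i = (y_(i+1) − y_i)/h_i = 7/2, -7/2, 10/3:
  2·m_0 + 8·m_1 + 2·m_2 = 6(Δ_1 - Δ_0) = -42
  2·m_1 + 10·m_2 + 3·m_3 = 6(Δ_2 - Δ_1) = 41
Natural end conditions: m_0 = m_3 = 0.
Hence m_0 = 0, m_1 = -251/38, m_2 = 103/19, m_3 = 0.
On [1, 3], g(x) = -2 + 325/57·(x - 1) + 0·(x - 1)² - 251/456·(x - 1)³.
With (x - 1) = 4/3: g(7/3) = 6614/1539.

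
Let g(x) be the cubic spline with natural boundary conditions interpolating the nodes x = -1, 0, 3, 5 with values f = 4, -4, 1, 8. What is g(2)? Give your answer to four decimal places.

-3.4178

Write M_i for g''(x_i). With h_i = 1, 3, 2 and divided differences Δ_i = -8, 5/3, 7/2, the continuity of g' gives the tridiagonal system
  1·M_0 + 8·M_1 + 3·M_2 = 6(Δ_1 - Δ_0) = 58
  3·M_1 + 10·M_2 + 2·M_3 = 6(Δ_2 - Δ_1) = 11
Natural end conditions: M_0 = M_3 = 0.
Solving: M_0 = 0, M_1 = 547/71, M_2 = -86/71, M_3 = 0.
On [0, 3], g(x) = -4 - 1157/213·x + 547/142·x² - 211/426·x³.
With x = 2: g(2) = -728/213.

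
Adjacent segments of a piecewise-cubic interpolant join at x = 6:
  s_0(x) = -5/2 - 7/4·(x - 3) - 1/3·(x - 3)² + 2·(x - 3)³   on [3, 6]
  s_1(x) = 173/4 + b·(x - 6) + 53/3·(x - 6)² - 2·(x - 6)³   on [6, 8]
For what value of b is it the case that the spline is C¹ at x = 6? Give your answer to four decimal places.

50.2500

s_0'(x) = -7/4 - 2/3·(x - 3) + 6·(x - 3)², so s_0'(6) = 201/4. On the right, s_1'(6) = b, so b = 201/4.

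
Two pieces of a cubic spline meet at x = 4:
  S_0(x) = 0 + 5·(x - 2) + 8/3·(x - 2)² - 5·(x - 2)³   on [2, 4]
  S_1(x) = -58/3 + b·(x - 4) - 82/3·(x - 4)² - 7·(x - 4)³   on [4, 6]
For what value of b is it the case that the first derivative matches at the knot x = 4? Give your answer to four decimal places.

-44.3333

S_0'(x) = 5 + 16/3·(x - 2) - 15·(x - 2)², so S_0'(4) = -133/3. On the right, S_1'(4) = b, so b = -133/3.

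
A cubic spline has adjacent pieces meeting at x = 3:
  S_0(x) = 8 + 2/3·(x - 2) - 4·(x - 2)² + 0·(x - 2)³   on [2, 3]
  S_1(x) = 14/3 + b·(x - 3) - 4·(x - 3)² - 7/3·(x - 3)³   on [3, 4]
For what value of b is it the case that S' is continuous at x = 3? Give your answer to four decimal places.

-7.3333

S_0'(x) = 2/3 - 8·(x - 2) + 0·(x - 2)², so S_0'(3) = -22/3. On the right, S_1'(3) = b, so b = -22/3.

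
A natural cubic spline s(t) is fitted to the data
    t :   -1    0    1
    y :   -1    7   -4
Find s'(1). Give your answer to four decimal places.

-15.7500

With M_i denoting the second derivative at x_i, h_i = 1, 1, and Δ_i = (y_(i+1) − y_i)/h_i = 8, -11:
  1·M_0 + 4·M_1 + 1·M_2 = 6(Δ_1 - Δ_0) = -114
Natural end conditions: M_0 = M_2 = 0.
Forward elimination and back-substitution give M_0 = 0, M_1 = -57/2, M_2 = 0.
On [0, 1], s'(t) = b_1 + 2c_1·t + 3d_1·t² with b_1 = Δ_1 - h_1(2M_1 + M_2)/6 = -3/2, c_1 = M_1/2 = -57/4, d_1 = (M_2 - M_1)/(6h_1) = 19/4. So s'(1) = -63/4.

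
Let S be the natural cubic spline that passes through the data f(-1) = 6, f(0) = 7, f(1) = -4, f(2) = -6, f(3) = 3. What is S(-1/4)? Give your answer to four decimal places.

7.9512

With M_i denoting the second derivative at x_i, h_i = 1, 1, 1, 1, and Δ_i = (y_(i+1) − y_i)/h_i = 1, -11, -2, 9:
  1·M_0 + 4·M_1 + 1·M_2 = 6(Δ_1 - Δ_0) = -72
  1·M_1 + 4·M_2 + 1·M_3 = 6(Δ_2 - Δ_1) = 54
  1·M_2 + 4·M_3 + 1·M_4 = 6(Δ_3 - Δ_2) = 66
Natural end conditions: M_0 = M_4 = 0.
Forward elimination and back-substitution give M_0 = 0, M_1 = -615/28, M_2 = 111/7, M_3 = 351/28, M_4 = 0.
On [-1, 0], S(x) = 6 + 261/56·(x + 1) + 0·(x + 1)² - 205/56·(x + 1)³.
With (x + 1) = 3/4: S(-1/4) = 4071/512.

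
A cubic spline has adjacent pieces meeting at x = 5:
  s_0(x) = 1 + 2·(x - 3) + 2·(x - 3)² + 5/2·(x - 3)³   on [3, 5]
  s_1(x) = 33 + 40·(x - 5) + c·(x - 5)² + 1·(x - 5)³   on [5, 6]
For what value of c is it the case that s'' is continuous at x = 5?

s_0''(x) = 4 + 15·(x - 3), so s_0''(5) = 34. On the right, s_1''(5) = 2c, so c = 17.

17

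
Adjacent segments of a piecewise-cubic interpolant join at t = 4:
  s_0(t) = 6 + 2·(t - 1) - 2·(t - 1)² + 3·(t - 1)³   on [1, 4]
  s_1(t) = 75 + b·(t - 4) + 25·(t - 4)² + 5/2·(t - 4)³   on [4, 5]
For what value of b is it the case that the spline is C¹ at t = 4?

71

s_0'(t) = 2 - 4·(t - 1) + 9·(t - 1)², so s_0'(4) = 71. On the right, s_1'(4) = b, so b = 71.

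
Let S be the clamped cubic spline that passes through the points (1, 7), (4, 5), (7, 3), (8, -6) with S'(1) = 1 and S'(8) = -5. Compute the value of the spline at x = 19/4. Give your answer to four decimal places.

Let M_i = S''(x_i). Step sizes h_i = 3, 3, 1; slopes of the chords Δ_i = (y_(i+1) - y_i)/h_i = -2/3, -2/3, -9.
  3·M_0 + 12·M_1 + 3·M_2 = 6(Δ_1 - Δ_0) = 0
  3·M_1 + 8·M_2 + 1·M_3 = 6(Δ_2 - Δ_1) = -50
Clamped end conditions give two more equations: 2h_0·M_0 + h_0·M_1 = 6(Δ_0 - S'(1)) = -10 and h_2·M_2 + 2h_2·M_3 = 6(S'(8) - Δ_2) = 24.
Hence M_0 = -304/93, M_1 = 298/93, M_2 = -296/31, M_3 = 520/31.
On [4, 7], S(x) = 5 + 28/31·(x - 4) + 149/93·(x - 4)² - 593/837·(x - 4)³.
With (x - 4) = 3/4: S(19/4) = 12459/1984.

6.2797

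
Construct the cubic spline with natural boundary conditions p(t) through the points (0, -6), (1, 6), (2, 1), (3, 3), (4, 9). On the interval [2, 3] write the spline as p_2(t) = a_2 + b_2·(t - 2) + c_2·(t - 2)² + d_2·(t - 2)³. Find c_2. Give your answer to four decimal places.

8.7857

With M_i denoting the second derivative at x_i, h_i = 1, 1, 1, 1, and Δ_i = (y_(i+1) − y_i)/h_i = 12, -5, 2, 6:
  1·M_0 + 4·M_1 + 1·M_2 = 6(Δ_1 - Δ_0) = -102
  1·M_1 + 4·M_2 + 1·M_3 = 6(Δ_2 - Δ_1) = 42
  1·M_2 + 4·M_3 + 1·M_4 = 6(Δ_3 - Δ_2) = 24
Natural end conditions: M_0 = M_4 = 0.
Forward elimination and back-substitution give M_0 = 0, M_1 = -837/28, M_2 = 123/7, M_3 = 45/28, M_4 = 0.
On [2, 3], with p_2(t) = a_2 + b_2·(t - 2) + c_2·(t - 2)² + d_2·(t - 2)³: c_2 = M_2/2 = 123/14, d_2 = (M_3 - M_2)/(6h_2) = -149/56, b_2 = Δ_2 - h_2(2M_2 + M_3)/6 = -33/8.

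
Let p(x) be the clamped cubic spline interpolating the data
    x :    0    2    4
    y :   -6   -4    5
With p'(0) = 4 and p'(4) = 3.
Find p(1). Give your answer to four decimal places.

-4.5938

Put σ_i = p'' at the i-th knot. Here h = (2, 2) and Δ = (1, 9/2), so the interior equations h_(i-1)·σ_(i-1) + 2(h_(i-1)+h_i)·σ_i + h_i·σ_(i+1) = 6(Δ_i − Δ_(i-1)) read
  2·σ_0 + 8·σ_1 + 2·σ_2 = 6(Δ_1 - Δ_0) = 21
Clamped end conditions give two more equations: 2h_0·σ_0 + h_0·σ_1 = 6(Δ_0 - p'(0)) = -18 and h_1·σ_1 + 2h_1·σ_2 = 6(p'(4) - Δ_1) = -9.
Hence σ_0 = -59/8, σ_1 = 23/4, σ_2 = -41/8.
On [0, 2], p(x) = -6 + 4·x - 59/16·x² + 35/32·x³.
With x = 1: p(1) = -147/32.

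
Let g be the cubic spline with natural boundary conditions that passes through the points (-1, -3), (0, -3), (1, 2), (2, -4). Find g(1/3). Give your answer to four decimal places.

Let m_i = g''(x_i). Step sizes h_i = 1, 1, 1; slopes of the chords Δ_i = (y_(i+1) - y_i)/h_i = 0, 5, -6.
  1·m_0 + 4·m_1 + 1·m_2 = 6(Δ_1 - Δ_0) = 30
  1·m_1 + 4·m_2 + 1·m_3 = 6(Δ_2 - Δ_1) = -66
Natural end conditions: m_0 = m_3 = 0.
Hence m_0 = 0, m_1 = 62/5, m_2 = -98/5, m_3 = 0.
On [0, 1], g(t) = -3 + 62/15·t + 31/5·t² - 16/3·t³.
With t = 1/3: g(1/3) = -458/405.

-1.1309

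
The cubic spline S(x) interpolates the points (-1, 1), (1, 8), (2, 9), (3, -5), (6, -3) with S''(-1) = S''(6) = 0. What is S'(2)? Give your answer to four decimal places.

-7.5328

Write M_i for S''(x_i). With h_i = 2, 1, 1, 3 and divided differences Δ_i = 7/2, 1, -14, 2/3, the continuity of S' gives the tridiagonal system
  2·M_0 + 6·M_1 + 1·M_2 = 6(Δ_1 - Δ_0) = -15
  1·M_1 + 4·M_2 + 1·M_3 = 6(Δ_2 - Δ_1) = -90
  1·M_2 + 8·M_3 + 3·M_4 = 6(Δ_3 - Δ_2) = 88
Natural end conditions: M_0 = M_4 = 0.
Forward elimination and back-substitution give M_0 = 0, M_1 = 343/178, M_2 = -2364/89, M_3 = 2549/178, M_4 = 0.
On [2, 3], S'(x) = b_2 + 2c_2·(x - 2) + 3d_2·(x - 2)² with b_2 = Δ_2 - h_2(2M_2 + M_3)/6 = -8045/1068, c_2 = M_2/2 = -1182/89, d_2 = (M_3 - M_2)/(6h_2) = 7277/1068. So S'(2) = -8045/1068.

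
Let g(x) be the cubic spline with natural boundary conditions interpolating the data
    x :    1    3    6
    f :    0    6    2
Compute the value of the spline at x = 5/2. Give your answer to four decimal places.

With M_i denoting the second derivative at x_i, h_i = 2, 3, and Δ_i = (y_(i+1) − y_i)/h_i = 3, -4/3:
  2·M_0 + 10·M_1 + 3·M_2 = 6(Δ_1 - Δ_0) = -26
Natural end conditions: M_0 = M_2 = 0.
Hence M_0 = 0, M_1 = -13/5, M_2 = 0.
On [1, 3], g(x) = 0 + 58/15·(x - 1) + 0·(x - 1)² - 13/60·(x - 1)³.
With (x - 1) = 3/2: g(5/2) = 811/160.

5.0688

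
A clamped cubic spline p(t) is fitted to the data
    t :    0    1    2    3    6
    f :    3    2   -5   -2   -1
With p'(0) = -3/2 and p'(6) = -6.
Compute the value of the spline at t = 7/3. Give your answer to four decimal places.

-5.0909

Write m_i for p''(x_i). With h_i = 1, 1, 1, 3 and divided differences Δ_i = -1, -7, 3, 1/3, the continuity of p' gives the tridiagonal system
  1·m_0 + 4·m_1 + 1·m_2 = 6(Δ_1 - Δ_0) = -36
  1·m_1 + 4·m_2 + 1·m_3 = 6(Δ_2 - Δ_1) = 60
  1·m_2 + 8·m_3 + 3·m_4 = 6(Δ_3 - Δ_2) = -16
Clamped end conditions give two more equations: 2h_0·m_0 + h_0·m_1 = 6(Δ_0 - p'(0)) = 3 and h_3·m_3 + 2h_3·m_4 = 6(p'(6) - Δ_3) = -38.
Forward elimination and back-substitution give m_0 = 1045/108, m_1 = -883/54, m_2 = 2131/108, m_3 = -139/54, m_4 = -545/108.
On [2, 3], p(t) = -5 - 85/27·(t - 2) + 2131/216·(t - 2)² - 803/216·(t - 2)³.
With (t - 2) = 1/3: p(7/3) = -14845/2916.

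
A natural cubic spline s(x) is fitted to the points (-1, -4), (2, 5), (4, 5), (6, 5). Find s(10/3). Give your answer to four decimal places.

5.2573

Write σ_i for s''(x_i). With h_i = 3, 2, 2 and divided differences Δ_i = 3, 0, 0, the continuity of s' gives the tridiagonal system
  3·σ_0 + 10·σ_1 + 2·σ_2 = 6(Δ_1 - Δ_0) = -18
  2·σ_1 + 8·σ_2 + 2·σ_3 = 6(Δ_2 - Δ_1) = 0
Natural end conditions: σ_0 = σ_3 = 0.
Hence σ_0 = 0, σ_1 = -36/19, σ_2 = 9/19, σ_3 = 0.
On [2, 4], s(x) = 5 + 21/19·(x - 2) - 18/19·(x - 2)² + 15/76·(x - 2)³.
With (x - 2) = 4/3: s(10/3) = 899/171.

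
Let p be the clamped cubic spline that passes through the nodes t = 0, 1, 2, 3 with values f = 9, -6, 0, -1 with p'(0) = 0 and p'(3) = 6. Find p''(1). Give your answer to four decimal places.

58.8000

Put σ_i = p'' at the i-th knot. Here h = (1, 1, 1) and Δ = (-15, 6, -1), so the interior equations h_(i-1)·σ_(i-1) + 2(h_(i-1)+h_i)·σ_i + h_i·σ_(i+1) = 6(Δ_i − Δ_(i-1)) read
  1·σ_0 + 4·σ_1 + 1·σ_2 = 6(Δ_1 - Δ_0) = 126
  1·σ_1 + 4·σ_2 + 1·σ_3 = 6(Δ_2 - Δ_1) = -42
Clamped end conditions give two more equations: 2h_0·σ_0 + h_0·σ_1 = 6(Δ_0 - p'(0)) = -90 and h_2·σ_2 + 2h_2·σ_3 = 6(p'(3) - Δ_2) = 42.
Hence σ_0 = -372/5, σ_1 = 294/5, σ_2 = -174/5, σ_3 = 192/5.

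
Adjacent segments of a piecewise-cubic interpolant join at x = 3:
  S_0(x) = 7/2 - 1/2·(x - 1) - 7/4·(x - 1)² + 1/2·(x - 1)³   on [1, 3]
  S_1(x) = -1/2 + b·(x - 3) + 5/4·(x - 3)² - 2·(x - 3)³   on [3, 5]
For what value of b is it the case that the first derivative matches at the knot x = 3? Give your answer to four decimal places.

S_0'(x) = -1/2 - 7/2·(x - 1) + 3/2·(x - 1)², so S_0'(3) = -3/2. On the right, S_1'(3) = b, so b = -3/2.

-1.5000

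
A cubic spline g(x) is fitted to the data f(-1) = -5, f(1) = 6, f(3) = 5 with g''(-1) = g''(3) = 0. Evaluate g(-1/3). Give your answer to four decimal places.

With M_i denoting the second derivative at x_i, h_i = 2, 2, and Δ_i = (y_(i+1) − y_i)/h_i = 11/2, -1/2:
  2·M_0 + 8·M_1 + 2·M_2 = 6(Δ_1 - Δ_0) = -36
Natural end conditions: M_0 = M_2 = 0.
Solving: M_0 = 0, M_1 = -9/2, M_2 = 0.
On [-1, 1], g(x) = -5 + 7·(x + 1) + 0·(x + 1)² - 3/8·(x + 1)³.
With (x + 1) = 2/3: g(-1/3) = -4/9.

-0.4444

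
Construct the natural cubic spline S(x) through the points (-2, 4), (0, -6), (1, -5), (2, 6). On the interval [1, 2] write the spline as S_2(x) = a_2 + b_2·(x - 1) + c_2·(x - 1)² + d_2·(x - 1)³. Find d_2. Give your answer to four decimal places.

-2.3478

Put M_i = S'' at the i-th knot. Here h = (2, 1, 1) and Δ = (-5, 1, 11), so the interior equations h_(i-1)·M_(i-1) + 2(h_(i-1)+h_i)·M_i + h_i·M_(i+1) = 6(Δ_i − Δ_(i-1)) read
  2·M_0 + 6·M_1 + 1·M_2 = 6(Δ_1 - Δ_0) = 36
  1·M_1 + 4·M_2 + 1·M_3 = 6(Δ_2 - Δ_1) = 60
Natural end conditions: M_0 = M_3 = 0.
Solving: M_0 = 0, M_1 = 84/23, M_2 = 324/23, M_3 = 0.
On [1, 2], with S_2(x) = a_2 + b_2·(x - 1) + c_2·(x - 1)² + d_2·(x - 1)³: c_2 = M_2/2 = 162/23, d_2 = (M_3 - M_2)/(6h_2) = -54/23, b_2 = Δ_2 - h_2(2M_2 + M_3)/6 = 145/23.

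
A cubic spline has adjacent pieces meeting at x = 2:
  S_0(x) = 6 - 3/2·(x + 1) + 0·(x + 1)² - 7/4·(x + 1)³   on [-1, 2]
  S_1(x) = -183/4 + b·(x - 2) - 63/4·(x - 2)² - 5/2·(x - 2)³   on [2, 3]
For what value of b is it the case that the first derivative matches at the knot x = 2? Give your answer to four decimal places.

S_0'(x) = -3/2 + 0·(x + 1) - 21/4·(x + 1)², so S_0'(2) = -195/4. On the right, S_1'(2) = b, so b = -195/4.

-48.7500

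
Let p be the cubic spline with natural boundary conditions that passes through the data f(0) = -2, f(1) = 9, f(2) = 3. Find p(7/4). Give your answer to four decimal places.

Write M_i for p''(x_i). With h_i = 1, 1 and divided differences Δ_i = 11, -6, the continuity of p' gives the tridiagonal system
  1·M_0 + 4·M_1 + 1·M_2 = 6(Δ_1 - Δ_0) = -102
Natural end conditions: M_0 = M_2 = 0.
Hence M_0 = 0, M_1 = -51/2, M_2 = 0.
On [1, 2], p(x) = 9 + 5/2·(x - 1) - 51/4·(x - 1)² + 17/4·(x - 1)³.
With (x - 1) = 3/4: p(7/4) = 1407/256.

5.4961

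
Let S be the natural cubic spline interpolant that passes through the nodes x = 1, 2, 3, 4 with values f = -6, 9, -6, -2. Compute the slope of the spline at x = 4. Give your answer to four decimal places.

Let M_i = S''(x_i). Step sizes h_i = 1, 1, 1; slopes of the chords Δ_i = (y_(i+1) - y_i)/h_i = 15, -15, 4.
  1·M_0 + 4·M_1 + 1·M_2 = 6(Δ_1 - Δ_0) = -180
  1·M_1 + 4·M_2 + 1·M_3 = 6(Δ_2 - Δ_1) = 114
Natural end conditions: M_0 = M_3 = 0.
Solving the tridiagonal system: M_0 = 0, M_1 = -278/5, M_2 = 212/5, M_3 = 0.
On [3, 4], S'(x) = b_2 + 2c_2·(x - 3) + 3d_2·(x - 3)² with b_2 = Δ_2 - h_2(2M_2 + M_3)/6 = -152/15, c_2 = M_2/2 = 106/5, d_2 = (M_3 - M_2)/(6h_2) = -106/15. So S'(4) = 166/15.

11.0667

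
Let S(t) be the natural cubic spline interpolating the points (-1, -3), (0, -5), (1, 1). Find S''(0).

12

Put M_i = S'' at the i-th knot. Here h = (1, 1) and Δ = (-2, 6), so the interior equations h_(i-1)·M_(i-1) + 2(h_(i-1)+h_i)·M_i + h_i·M_(i+1) = 6(Δ_i − Δ_(i-1)) read
  1·M_0 + 4·M_1 + 1·M_2 = 6(Δ_1 - Δ_0) = 48
Natural end conditions: M_0 = M_2 = 0.
Solving: M_0 = 0, M_1 = 12, M_2 = 0.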